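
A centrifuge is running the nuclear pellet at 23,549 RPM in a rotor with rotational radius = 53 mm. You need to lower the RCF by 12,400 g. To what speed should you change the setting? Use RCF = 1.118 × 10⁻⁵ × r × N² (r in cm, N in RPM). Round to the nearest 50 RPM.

r = 53 mm = 5.3 cm
Current RCF = 1.118 × 10⁻⁵ × 5.3 × (23549)² = 1.118 × 10⁻⁵ × 5.3 × 554,555,401 ≈ 32,859.6 × g
Target RCF = 32,859.6 − 12,400 = 20,459.6 × g
N² = 20,459.6 / (5.9254 × 10⁻⁵) = 345,286,394
N ≈ √345,286,394 ≈ 18,581.9

N₂ ≈ 18600 RPM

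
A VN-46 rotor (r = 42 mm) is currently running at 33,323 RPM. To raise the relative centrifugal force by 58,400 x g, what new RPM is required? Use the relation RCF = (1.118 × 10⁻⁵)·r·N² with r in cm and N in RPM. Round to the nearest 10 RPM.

r = 42 mm = 4.2 cm
Current RCF = 1.118 × 10⁻⁵ × 4.2 × (33323)² = 1.118 × 10⁻⁵ × 4.2 × 1,110,422,329 ≈ 52,141 × g
Target RCF = 52,141 + 58,400 = 110,541 × g
N² = 110,541 / (4.6956 × 10⁻⁵) = 2,354,140,046
N ≈ √2,354,140,046 ≈ 48,519.5

N₂ ≈ 48520 RPM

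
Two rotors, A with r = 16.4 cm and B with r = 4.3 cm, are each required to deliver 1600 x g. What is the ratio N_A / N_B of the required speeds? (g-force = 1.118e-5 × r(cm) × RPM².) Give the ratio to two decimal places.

At fixed RCF, N ∝ 1/√r, so N_A/N_B = √(r_B/r_A) = √(4.3/16.4) = √0.262195 = 0.5120.

0.51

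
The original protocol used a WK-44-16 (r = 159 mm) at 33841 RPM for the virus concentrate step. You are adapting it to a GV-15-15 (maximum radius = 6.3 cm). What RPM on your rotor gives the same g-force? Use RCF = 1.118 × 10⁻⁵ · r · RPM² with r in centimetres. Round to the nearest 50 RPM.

≈ 53750 RPM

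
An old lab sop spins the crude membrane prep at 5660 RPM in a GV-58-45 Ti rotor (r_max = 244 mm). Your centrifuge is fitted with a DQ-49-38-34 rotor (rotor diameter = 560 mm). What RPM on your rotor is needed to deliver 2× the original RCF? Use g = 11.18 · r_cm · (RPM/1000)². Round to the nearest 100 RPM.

Original rotor: r = 244 mm = 24.4 cm
RCF = 11.18 × r × (N/1000)²
RCF_original = 11.18 × 24.4 × (5.66)² = 11.18 × 24.4 × 32.0356 ≈ 8,739.1 × g
Target RCF = 2 × 8,739.1 ≈ 17,478.2 × g
Your rotor: r = 560 mm / 2 = 280 mm = 28 cm
17,478.2 = 11.18 × 28 × (N/1000)²
(N/1000)² = 17,478.2 / 313.04 = 55.83376
N = 1000 × √55.83376 ≈ 7,472.2

7500 RPM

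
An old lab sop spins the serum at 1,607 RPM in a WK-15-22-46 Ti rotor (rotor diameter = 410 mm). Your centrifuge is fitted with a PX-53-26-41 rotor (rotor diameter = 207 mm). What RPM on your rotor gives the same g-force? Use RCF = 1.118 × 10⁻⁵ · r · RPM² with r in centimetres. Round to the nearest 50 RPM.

Original rotor: r = 410 mm / 2 = 205 mm = 20.5 cm
RCF_original = 1.118 × 10⁻⁵ × 20.5 × (1607)² = 1.118 × 10⁻⁵ × 20.5 × 2,582,449 ≈ 591.9 × g
Your rotor: r = 207 mm / 2 = 103.5 mm = 10.35 cm
591.9 = 1.118 × 10⁻⁵ × 10.35 × N²
N² = 591.9 / (11.5713 × 10⁻⁵) = 5,115,242
N ≈ √5,115,242 ≈ 2,261.7

2250 RPM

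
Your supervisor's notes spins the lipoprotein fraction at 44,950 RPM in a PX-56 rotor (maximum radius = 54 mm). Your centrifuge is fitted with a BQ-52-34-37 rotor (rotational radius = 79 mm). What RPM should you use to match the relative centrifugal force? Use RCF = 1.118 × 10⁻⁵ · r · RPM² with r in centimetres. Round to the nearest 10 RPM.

Original rotor: r = 54 mm = 5.4 cm
RCF_original = 1.118 × 10⁻⁵ × 5.4 × (44950)² = 1.118 × 10⁻⁵ × 5.4 × 2,020,502,500 ≈ 121,981.8 × g
Your rotor: r = 79 mm = 7.9 cm
121,981.8 = 1.118 × 10⁻⁵ × 7.9 × N²
N² = 121,981.8 / (8.8322 × 10⁻⁵) = 1,381,103,236
N ≈ √1,381,103,236 ≈ 37,163.2

≈ 37160 RPM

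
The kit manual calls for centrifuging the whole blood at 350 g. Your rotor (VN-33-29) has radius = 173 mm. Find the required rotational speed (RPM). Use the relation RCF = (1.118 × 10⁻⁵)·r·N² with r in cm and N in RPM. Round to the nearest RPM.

N ≈ 1345 RPM

r = 173 mm = 17.3 cm
RCF = 1.118 × 10⁻⁵ × r × N²
350 = 1.118 × 10⁻⁵ × 17.3 × N²
N² = 350 / (19.3414 × 10⁻⁵) = 1,809,590
N ≈ √1,809,590 ≈ 1,345.2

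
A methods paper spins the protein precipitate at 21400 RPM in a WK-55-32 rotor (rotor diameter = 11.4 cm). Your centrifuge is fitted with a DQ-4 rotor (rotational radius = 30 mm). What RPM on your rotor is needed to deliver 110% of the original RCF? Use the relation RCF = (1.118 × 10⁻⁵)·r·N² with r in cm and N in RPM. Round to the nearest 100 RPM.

Original rotor: r = 11.4 / 2 = 5.7 cm
RCF_original = 1.118 × 10⁻⁵ × 5.7 × (21400)² = 1.118 × 10⁻⁵ × 5.7 × 457,960,000 ≈ 29,184 × g
Target RCF = 1.1 × 29,184 ≈ 32,102.4 × g
Your rotor: r = 30 mm = 3.0 cm
32,102.4 = 1.118 × 10⁻⁵ × 3 × N²
N² = 32,102.4 / (3.354 × 10⁻⁵) = 957,137,746
N ≈ √957,137,746 ≈ 30,937.6

30900 RPM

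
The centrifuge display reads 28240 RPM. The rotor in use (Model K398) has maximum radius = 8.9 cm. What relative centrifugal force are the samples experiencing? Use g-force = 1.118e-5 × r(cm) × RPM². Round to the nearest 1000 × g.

≈ 79000 x g

RCF = 1.118 × 10⁻⁵ × 8.9 × (28240)² = 1.118 × 10⁻⁵ × 8.9 × 797,497,600 ≈ 79,352.6 × g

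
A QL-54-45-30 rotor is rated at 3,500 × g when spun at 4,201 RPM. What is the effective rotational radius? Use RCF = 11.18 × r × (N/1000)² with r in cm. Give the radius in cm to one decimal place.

17.7 cm

RCF = 11.18 × r × (N/1000)²
3500 = 11.18 × r × (4.201)²
r = 3500 / (11.18 × 17.648401) = 3500 / 197.3091 ≈ 17.739 cm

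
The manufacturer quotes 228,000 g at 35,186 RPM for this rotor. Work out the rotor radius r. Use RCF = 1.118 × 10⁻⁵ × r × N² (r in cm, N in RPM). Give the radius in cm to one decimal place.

228000 = 1.118 × 10⁻⁵ × r × (35186)²
r = 228000 / (1.118 × 10⁻⁵ × 1,238,054,596) = 228000 / 13841.45 ≈ 16.472 cm

≈ 16.5 cm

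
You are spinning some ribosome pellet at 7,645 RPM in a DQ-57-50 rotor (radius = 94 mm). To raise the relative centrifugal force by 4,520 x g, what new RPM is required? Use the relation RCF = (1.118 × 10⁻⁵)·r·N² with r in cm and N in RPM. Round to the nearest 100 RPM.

r = 94 mm = 9.4 cm
Current RCF = 1.118 × 10⁻⁵ × 9.4 × (7645)² = 1.118 × 10⁻⁵ × 9.4 × 58,446,025 ≈ 6,142.2 × g
Target RCF = 6,142.2 + 4,520 = 10,662.2 × g
N² = 10,662.2 / (10.5092 × 10⁻⁵) = 101,455,867
N ≈ √101,455,867 ≈ 10,072.5

≈ 10100 RPM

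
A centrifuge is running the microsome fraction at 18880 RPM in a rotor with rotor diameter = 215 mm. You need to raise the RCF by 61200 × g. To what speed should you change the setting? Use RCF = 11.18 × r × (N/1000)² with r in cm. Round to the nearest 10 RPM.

N₂ ≈ 29420 RPM

r = 215 mm / 2 = 107.5 mm = 10.75 cm
Current RCF = 11.18 × 10.75 × (18.88)² = 11.18 × 10.75 × 356.4544 ≈ 42,840.5 × g
Target RCF = 42,840.5 + 61,200 = 104,040.5 × g
(N/1000)² = 104,040.5 / 120.185 = 865.6696
N = 1000 × √865.6696 ≈ 29,422.3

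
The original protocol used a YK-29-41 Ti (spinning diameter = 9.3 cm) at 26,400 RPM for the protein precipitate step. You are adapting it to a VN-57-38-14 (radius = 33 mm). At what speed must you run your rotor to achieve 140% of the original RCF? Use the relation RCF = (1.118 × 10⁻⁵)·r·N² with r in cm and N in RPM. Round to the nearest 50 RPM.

37100 RPM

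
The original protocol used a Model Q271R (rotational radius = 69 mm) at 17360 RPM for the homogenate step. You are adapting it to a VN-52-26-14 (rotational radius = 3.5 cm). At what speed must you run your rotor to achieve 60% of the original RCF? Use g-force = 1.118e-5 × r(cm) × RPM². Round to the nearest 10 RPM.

≈ 18880 RPM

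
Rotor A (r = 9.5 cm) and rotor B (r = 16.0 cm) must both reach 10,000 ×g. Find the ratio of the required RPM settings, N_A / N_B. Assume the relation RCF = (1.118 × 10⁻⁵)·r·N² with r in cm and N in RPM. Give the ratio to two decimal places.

1.30

At fixed RCF, N ∝ 1/√r, so N_A/N_B = √(r_B/r_A) = √(16.0/9.5) = √1.684211 = 1.2978.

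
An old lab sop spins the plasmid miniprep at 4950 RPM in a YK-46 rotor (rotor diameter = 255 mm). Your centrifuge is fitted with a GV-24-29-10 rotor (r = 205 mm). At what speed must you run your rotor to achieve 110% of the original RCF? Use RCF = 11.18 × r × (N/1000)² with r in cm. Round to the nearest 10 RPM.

≈ 4090 RPM

Original rotor: r = 255 mm / 2 = 127.5 mm = 12.75 cm
RCF = 11.18 × r × (N/1000)²
RCF_original = 11.18 × 12.75 × (4.95)² = 11.18 × 12.75 × 24.5025 ≈ 3,492.7 × g
Target RCF = 1.1 × 3,492.7 ≈ 3,842 × g
Your rotor: r = 205 mm = 20.5 cm
3,842 = 11.18 × 20.5 × (N/1000)²
(N/1000)² = 3,842 / 229.19 = 16.76338
N = 1000 × √16.76338 ≈ 4,094.3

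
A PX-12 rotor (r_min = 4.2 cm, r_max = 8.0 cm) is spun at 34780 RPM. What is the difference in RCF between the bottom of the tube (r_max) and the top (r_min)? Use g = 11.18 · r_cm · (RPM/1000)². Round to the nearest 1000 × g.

51000 g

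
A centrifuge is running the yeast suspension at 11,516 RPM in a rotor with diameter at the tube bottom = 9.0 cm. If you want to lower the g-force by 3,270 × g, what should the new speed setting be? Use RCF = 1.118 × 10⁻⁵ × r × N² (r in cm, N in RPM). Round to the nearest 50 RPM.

8200 RPM

r = 9.0 / 2 = 4.5 cm
Current RCF = 1.118 × 10⁻⁵ × 4.5 × (11516)² = 1.118 × 10⁻⁵ × 4.5 × 132,618,256 ≈ 6,672 × g
Target RCF = 6,672 − 3,270 = 3,402 × g
N² = 3,402 / (5.031 × 10⁻⁵) = 67,620,751
N ≈ √67,620,751 ≈ 8,223.2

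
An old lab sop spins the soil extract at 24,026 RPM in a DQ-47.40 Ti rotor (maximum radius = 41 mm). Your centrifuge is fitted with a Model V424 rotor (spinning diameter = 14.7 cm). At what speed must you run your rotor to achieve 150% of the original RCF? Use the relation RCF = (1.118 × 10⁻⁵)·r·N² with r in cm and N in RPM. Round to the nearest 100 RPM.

Original rotor: r = 41 mm = 4.1 cm
RCF = 1.118 × 10⁻⁵ × r × N²
RCF_original = 1.118 × 10⁻⁵ × 4.1 × (24026)² = 1.118 × 10⁻⁵ × 4.1 × 577,248,676 ≈ 26,459.9 × g
Target RCF = 1.5 × 26,459.9 ≈ 39,689.9 × g
Your rotor: r = 14.7 / 2 = 7.35 cm
39,689.9 = 1.118 × 10⁻⁵ × 7.35 × N²
N² = 39,689.9 / (8.2173 × 10⁻⁵) = 483,004,150
N ≈ √483,004,150 ≈ 21,977.4

22000 RPM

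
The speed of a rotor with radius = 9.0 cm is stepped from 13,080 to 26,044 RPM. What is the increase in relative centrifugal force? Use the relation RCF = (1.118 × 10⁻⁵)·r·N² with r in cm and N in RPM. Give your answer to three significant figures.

51000 g

RCF₁ = 1.118 × 10⁻⁵ × 9 × (13080)² = 1.118 × 10⁻⁵ × 9 × 171,086,400 ≈ 17,214.7 × g
RCF₂ = 1.118 × 10⁻⁵ × 9 × (26044)² = 1.118 × 10⁻⁵ × 9 × 678,289,936 ≈ 68,249.5 × g
Increase = 68,249.5 − 17,214.7 = 51,034.8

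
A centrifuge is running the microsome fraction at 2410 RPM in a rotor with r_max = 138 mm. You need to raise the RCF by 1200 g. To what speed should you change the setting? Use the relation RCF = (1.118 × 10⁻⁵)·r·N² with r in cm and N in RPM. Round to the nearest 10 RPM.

r = 138 mm = 13.8 cm
Current RCF = 1.118 × 10⁻⁵ × 13.8 × (2410)² = 1.118 × 10⁻⁵ × 13.8 × 5,808,100 ≈ 896.1 × g
Target RCF = 896.1 + 1,200 = 2,096.1 × g
N² = 2,096.1 / (15.4284 × 10⁻⁵) = 13,585,984
N ≈ √13,585,984 ≈ 3,685.9

3690 RPM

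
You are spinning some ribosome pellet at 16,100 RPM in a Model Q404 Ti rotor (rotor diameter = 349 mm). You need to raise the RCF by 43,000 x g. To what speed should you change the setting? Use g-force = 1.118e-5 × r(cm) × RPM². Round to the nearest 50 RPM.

r = 349 mm / 2 = 174.5 mm = 17.45 cm
Current RCF = 1.118 × 10⁻⁵ × 17.45 × (16100)² = 1.118 × 10⁻⁵ × 17.45 × 259,210,000 ≈ 50,569.5 × g
Target RCF = 50,569.5 + 43,000 = 93,569.5 × g
N² = 93,569.5 / (19.5091 × 10⁻⁵) = 479,619,767
N ≈ √479,619,767 ≈ 21,900.2

≈ 21900 RPM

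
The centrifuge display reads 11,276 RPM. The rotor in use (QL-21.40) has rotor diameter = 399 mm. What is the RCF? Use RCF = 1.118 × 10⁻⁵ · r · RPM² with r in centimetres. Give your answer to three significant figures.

r = 399 mm / 2 = 199.5 mm = 19.95 cm
RCF = 1.118 × 10⁻⁵ × 19.95 × (11276)² = 1.118 × 10⁻⁵ × 19.95 × 127,148,176 ≈ 28,359.3 × g

RCF ≈ 28400 g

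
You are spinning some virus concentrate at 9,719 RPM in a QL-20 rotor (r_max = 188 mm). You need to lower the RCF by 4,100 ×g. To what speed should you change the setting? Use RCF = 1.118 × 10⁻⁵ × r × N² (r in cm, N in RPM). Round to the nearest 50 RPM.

r = 188 mm = 18.8 cm
Current RCF = 1.118 × 10⁻⁵ × 18.8 × (9719)² = 1.118 × 10⁻⁵ × 18.8 × 94,458,961 ≈ 19,853.8 × g
Target RCF = 19,853.8 − 4,100 = 15,753.8 × g
N² = 15,753.8 / (21.0184 × 10⁻⁵) = 74,952,423
N ≈ √74,952,423 ≈ 8,657.5

≈ 8650 RPM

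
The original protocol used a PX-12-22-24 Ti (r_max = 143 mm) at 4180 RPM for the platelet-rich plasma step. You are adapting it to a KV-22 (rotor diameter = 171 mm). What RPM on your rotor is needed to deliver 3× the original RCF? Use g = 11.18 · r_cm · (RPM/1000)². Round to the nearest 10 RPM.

9360 RPM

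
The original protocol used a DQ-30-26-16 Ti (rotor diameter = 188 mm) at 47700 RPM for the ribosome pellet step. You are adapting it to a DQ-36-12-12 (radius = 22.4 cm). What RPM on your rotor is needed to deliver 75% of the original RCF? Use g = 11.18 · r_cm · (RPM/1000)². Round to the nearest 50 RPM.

Original rotor: r = 188 mm / 2 = 94 mm = 9.4 cm
RCF = 11.18 × r × (N/1000)²
RCF_original = 11.18 × 9.4 × (47.7)² = 11.18 × 9.4 × 2,275.29 ≈ 239,114.8 × g
Target RCF = 0.75 × 239,114.8 ≈ 179,336.1 × g
179,336.1 = 11.18 × 22.4 × (N/1000)²
(N/1000)² = 179,336.1 / 250.432 = 716.107
N = 1000 × √716.107 ≈ 26,760.2

≈ 26750 RPM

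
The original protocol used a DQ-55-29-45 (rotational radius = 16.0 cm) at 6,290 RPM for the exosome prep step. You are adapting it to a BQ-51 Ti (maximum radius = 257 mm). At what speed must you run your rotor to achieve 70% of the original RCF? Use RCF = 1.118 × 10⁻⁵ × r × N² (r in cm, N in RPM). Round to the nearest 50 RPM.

≈ 4150 RPM

RCF_original = 1.118 × 10⁻⁵ × 16 × (6290)² = 1.118 × 10⁻⁵ × 16 × 39,564,100 ≈ 7,077.2 × g
Target RCF = 0.7 × 7,077.2 ≈ 4,954 × g
Your rotor: r = 257 mm = 25.7 cm
4,954 = 1.118 × 10⁻⁵ × 25.7 × N²
N² = 4,954 / (28.7326 × 10⁻⁵) = 17,241,739
N ≈ √17,241,739 ≈ 4,152.3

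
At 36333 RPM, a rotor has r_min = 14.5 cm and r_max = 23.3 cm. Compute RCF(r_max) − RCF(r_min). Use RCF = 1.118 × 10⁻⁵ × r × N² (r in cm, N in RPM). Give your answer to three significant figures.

≈ 130000 g

ΔRCF = 1.118 × 10⁻⁵ × (r_max − r_min) × N² = 1.118 × 10⁻⁵ × 8.8 × 1,320,086,889 ≈ 129,875.4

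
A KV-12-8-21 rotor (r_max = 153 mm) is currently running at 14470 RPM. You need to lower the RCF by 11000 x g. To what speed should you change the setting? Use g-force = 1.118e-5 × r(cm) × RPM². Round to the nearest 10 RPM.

r = 153 mm = 15.3 cm
Current RCF = 1.118 × 10⁻⁵ × 15.3 × (14470)² = 1.118 × 10⁻⁵ × 15.3 × 209,380,900 ≈ 35,815.4 × g
Target RCF = 35,815.4 − 11,000 = 24,815.4 × g
N² = 24,815.4 / (17.1054 × 10⁻⁵) = 145,073,486
N ≈ √145,073,486 ≈ 12,044.6

≈ 12040 RPM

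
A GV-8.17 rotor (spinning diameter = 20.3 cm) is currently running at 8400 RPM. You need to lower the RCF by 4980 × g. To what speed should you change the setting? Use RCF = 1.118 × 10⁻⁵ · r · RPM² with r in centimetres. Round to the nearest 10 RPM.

r = 20.3 / 2 = 10.15 cm
Current RCF = 1.118 × 10⁻⁵ × 10.15 × (8400)² = 1.118 × 10⁻⁵ × 10.15 × 70,560,000 ≈ 8,006.9 × g
Target RCF = 8,006.9 − 4,980 = 3,026.9 × g
N² = 3,026.9 / (11.3477 × 10⁻⁵) = 26,674,128
N ≈ √26,674,128 ≈ 5,164.7

N₂ ≈ 5160 RPM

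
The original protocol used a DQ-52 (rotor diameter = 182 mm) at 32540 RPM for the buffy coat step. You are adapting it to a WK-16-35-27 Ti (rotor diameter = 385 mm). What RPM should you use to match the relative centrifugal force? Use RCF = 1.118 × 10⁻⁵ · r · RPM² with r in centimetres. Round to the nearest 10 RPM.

22370 RPM

Original rotor: r = 182 mm / 2 = 91 mm = 9.1 cm
RCF = 1.118 × 10⁻⁵ × r × N²
RCF_original = 1.118 × 10⁻⁵ × 9.1 × (32540)² = 1.118 × 10⁻⁵ × 9.1 × 1,058,851,600 ≈ 107,725.4 × g
Your rotor: r = 385 mm / 2 = 192.5 mm = 19.25 cm
107,725.4 = 1.118 × 10⁻⁵ × 19.25 × N²
N² = 107,725.4 / (21.5215 × 10⁻⁵) = 500,547,824
N ≈ √500,547,824 ≈ 22,372.9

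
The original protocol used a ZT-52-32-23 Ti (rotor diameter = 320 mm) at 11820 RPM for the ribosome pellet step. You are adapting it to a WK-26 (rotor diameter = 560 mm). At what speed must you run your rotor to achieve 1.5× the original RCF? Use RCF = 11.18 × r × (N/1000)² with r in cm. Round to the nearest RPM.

Original rotor: r = 320 mm / 2 = 160 mm = 16 cm
RCF_original = 11.18 × 16 × (11.82)² = 11.18 × 16 × 139.7124 ≈ 24,991.8 × g
Target RCF = 1.5 × 24,991.8 ≈ 37,487.7 × g
Your rotor: r = 560 mm / 2 = 280 mm = 28 cm
37,487.7 = 11.18 × 28 × (N/1000)²
(N/1000)² = 37,487.7 / 313.04 = 119.7537
N = 1000 × √119.7537 ≈ 10,943.2

10943 RPM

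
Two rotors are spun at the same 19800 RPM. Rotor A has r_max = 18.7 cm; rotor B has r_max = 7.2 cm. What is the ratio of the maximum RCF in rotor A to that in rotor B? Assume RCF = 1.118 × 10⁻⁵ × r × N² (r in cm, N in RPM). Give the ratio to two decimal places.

At fixed N, RCF ∝ r, so RCF_A/RCF_B = r_A/r_B = 18.7 / 7.2 = 2.5972.

2.60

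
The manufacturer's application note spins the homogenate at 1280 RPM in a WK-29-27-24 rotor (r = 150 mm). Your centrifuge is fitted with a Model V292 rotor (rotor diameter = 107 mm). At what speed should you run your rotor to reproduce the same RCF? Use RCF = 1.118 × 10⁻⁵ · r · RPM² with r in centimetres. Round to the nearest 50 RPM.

2150 RPM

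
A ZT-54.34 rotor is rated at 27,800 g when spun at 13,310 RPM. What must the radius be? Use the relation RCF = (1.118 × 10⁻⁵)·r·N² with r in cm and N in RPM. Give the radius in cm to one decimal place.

r ≈ 14.0 cm

RCF = 1.118 × 10⁻⁵ × r × N²
27800 = 1.118 × 10⁻⁵ × r × (13310)²
r = 27800 / (1.118 × 10⁻⁵ × 177,156,100) = 27800 / 1980.605 ≈ 14.036 cm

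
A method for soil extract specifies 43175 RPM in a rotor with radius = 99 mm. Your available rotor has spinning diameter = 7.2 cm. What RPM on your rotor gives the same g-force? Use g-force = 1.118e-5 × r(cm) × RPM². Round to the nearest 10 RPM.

≈ 71600 RPM

Original rotor: r = 99 mm = 9.9 cm
RCF_original = 1.118 × 10⁻⁵ × 9.9 × (43175)² = 1.118 × 10⁻⁵ × 9.9 × 1,864,080,625 ≈ 206,320.2 × g
Your rotor: r = 7.2 / 2 = 3.6 cm
206,320.2 = 1.118 × 10⁻⁵ × 3.6 × N²
N² = 206,320.2 / (4.0248 × 10⁻⁵) = 5,126,222,421
N ≈ √5,126,222,421 ≈ 71,597.6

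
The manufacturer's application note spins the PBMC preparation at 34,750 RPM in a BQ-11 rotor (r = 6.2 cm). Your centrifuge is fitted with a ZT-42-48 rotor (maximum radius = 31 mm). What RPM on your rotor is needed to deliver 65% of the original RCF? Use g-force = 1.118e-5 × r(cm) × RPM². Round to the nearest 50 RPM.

RCF_original = 1.118 × 10⁻⁵ × 6.2 × (34750)² = 1.118 × 10⁻⁵ × 6.2 × 1,207,562,500 ≈ 83,703.4 × g
Target RCF = 0.65 × 83,703.4 ≈ 54,407.2 × g
Your rotor: r = 31 mm = 3.1 cm
54,407.2 = 1.118 × 10⁻⁵ × 3.1 × N²
N² = 54,407.2 / (3.4658 × 10⁻⁵) = 1,569,830,919
N ≈ √1,569,830,919 ≈ 39,621.1

39600 RPM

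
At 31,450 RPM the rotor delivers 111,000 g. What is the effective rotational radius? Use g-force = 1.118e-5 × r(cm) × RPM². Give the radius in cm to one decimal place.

RCF = 1.118 × 10⁻⁵ × r × N²
111000 = 1.118 × 10⁻⁵ × r × (31450)²
r = 111000 / (1.118 × 10⁻⁵ × 989,102,500) = 111000 / 11058.17 ≈ 10.038 cm

≈ 10.0 cm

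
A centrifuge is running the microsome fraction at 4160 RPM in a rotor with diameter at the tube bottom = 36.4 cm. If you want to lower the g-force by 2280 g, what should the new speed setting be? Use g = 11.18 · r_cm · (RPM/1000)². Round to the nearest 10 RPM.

2470 RPM

r = 36.4 / 2 = 18.2 cm
Current RCF = 11.18 × 18.2 × (4.16)² = 11.18 × 18.2 × 17.3056 ≈ 3,521.3 × g
Target RCF = 3,521.3 − 2,280 = 1,241.3 × g
(N/1000)² = 1,241.3 / 203.476 = 6.100474
N = 1000 × √6.100474 ≈ 2,469.9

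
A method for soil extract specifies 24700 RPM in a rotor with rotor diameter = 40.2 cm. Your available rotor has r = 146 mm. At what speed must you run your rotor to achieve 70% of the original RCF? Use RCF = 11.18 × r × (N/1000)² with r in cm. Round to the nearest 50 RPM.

≈ 24250 RPM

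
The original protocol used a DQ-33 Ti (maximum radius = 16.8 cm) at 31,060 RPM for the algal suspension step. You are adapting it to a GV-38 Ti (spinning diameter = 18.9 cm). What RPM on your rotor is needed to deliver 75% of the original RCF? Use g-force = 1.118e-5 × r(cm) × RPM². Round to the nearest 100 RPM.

RCF_original = 1.118 × 10⁻⁵ × 16.8 × (31060)² = 1.118 × 10⁻⁵ × 16.8 × 964,723,600 ≈ 181,198.2 × g
Target RCF = 0.75 × 181,198.2 ≈ 135,898.7 × g
Your rotor: r = 18.9 / 2 = 9.45 cm
135,898.7 = 1.118 × 10⁻⁵ × 9.45 × N²
N² = 135,898.7 / (10.5651 × 10⁻⁵) = 1,286,298,284
N ≈ √1,286,298,284 ≈ 35,865.0

≈ 35900 RPM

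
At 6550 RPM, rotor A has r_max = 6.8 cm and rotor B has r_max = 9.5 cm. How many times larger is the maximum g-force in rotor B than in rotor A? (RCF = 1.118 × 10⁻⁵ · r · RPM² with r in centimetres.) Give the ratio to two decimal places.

At fixed N, RCF ∝ r, so RCF_B/RCF_A = r_B/r_A = 9.5 / 6.8 = 1.3971.

1.40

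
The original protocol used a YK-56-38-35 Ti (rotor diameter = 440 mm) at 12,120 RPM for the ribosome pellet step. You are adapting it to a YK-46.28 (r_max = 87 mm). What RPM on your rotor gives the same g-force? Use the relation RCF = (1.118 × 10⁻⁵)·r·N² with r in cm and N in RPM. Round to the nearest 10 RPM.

19270 RPM

Original rotor: r = 440 mm / 2 = 220 mm = 22 cm
RCF_original = 1.118 × 10⁻⁵ × 22 × (12120)² = 1.118 × 10⁻⁵ × 22 × 146,894,400 ≈ 36,130.1 × g
Your rotor: r = 87 mm = 8.7 cm
36,130.1 = 1.118 × 10⁻⁵ × 8.7 × N²
N² = 36,130.1 / (9.7266 × 10⁻⁵) = 371,456,624
N ≈ √371,456,624 ≈ 19,273.2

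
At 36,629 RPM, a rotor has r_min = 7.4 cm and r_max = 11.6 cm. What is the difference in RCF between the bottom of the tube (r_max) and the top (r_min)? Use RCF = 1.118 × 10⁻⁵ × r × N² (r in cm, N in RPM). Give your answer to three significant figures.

≈ 63000 g

RCF_max = 1.118 × 10⁻⁵ × 11.6 × (36629)² = 1.118 × 10⁻⁵ × 11.6 × 1,341,683,641 ≈ 174,000.3 × g
RCF_min = 1.118 × 10⁻⁵ × 7.4 × (36629)² = 1.118 × 10⁻⁵ × 7.4 × 1,341,683,641 ≈ 111,000.2 × g
ΔRCF = 174,000.3 − 111,000.2 = 63,000.1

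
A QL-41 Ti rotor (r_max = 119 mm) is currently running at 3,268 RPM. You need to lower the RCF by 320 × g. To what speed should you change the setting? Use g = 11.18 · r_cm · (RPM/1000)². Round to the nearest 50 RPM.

2900 RPM

r = 119 mm = 11.9 cm
Current RCF = 11.18 × 11.9 × (3.268)² = 11.18 × 11.9 × 10.679824 ≈ 1,420.9 × g
Target RCF = 1,420.9 − 320 = 1,100.9 × g
(N/1000)² = 1,100.9 / 133.042 = 8.274831
N = 1000 × √8.274831 ≈ 2,876.6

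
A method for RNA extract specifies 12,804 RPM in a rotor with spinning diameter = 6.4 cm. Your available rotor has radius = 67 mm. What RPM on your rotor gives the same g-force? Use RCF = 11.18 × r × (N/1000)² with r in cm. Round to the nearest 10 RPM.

Original rotor: r = 6.4 / 2 = 3.2 cm
RCF_original = 11.18 × 3.2 × (12.804)² = 11.18 × 3.2 × 163.942416 ≈ 5,865.2 × g
Your rotor: r = 67 mm = 6.7 cm
5,865.2 = 11.18 × 6.7 × (N/1000)²
(N/1000)² = 5,865.2 / 74.906 = 78.3008
N = 1000 × √78.3008 ≈ 8,848.8

≈ 8850 RPM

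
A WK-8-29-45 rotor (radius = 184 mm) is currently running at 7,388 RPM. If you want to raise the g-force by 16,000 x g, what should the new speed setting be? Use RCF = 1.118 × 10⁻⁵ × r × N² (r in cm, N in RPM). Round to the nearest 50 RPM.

r = 184 mm = 18.4 cm
Current RCF = 1.118 × 10⁻⁵ × 18.4 × (7388)² = 1.118 × 10⁻⁵ × 18.4 × 54,582,544 ≈ 11,228.3 × g
Target RCF = 11,228.3 + 16,000 = 27,228.3 × g
N² = 27,228.3 / (20.5712 × 10⁻⁵) = 132,361,262
N ≈ √132,361,262 ≈ 11,504.8

N₂ ≈ 11500 RPM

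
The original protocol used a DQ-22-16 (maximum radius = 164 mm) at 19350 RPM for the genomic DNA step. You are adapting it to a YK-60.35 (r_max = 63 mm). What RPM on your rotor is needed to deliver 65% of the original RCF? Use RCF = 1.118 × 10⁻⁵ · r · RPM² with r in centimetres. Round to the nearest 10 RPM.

25170 RPM

Original rotor: r = 164 mm = 16.4 cm
RCF_original = 1.118 × 10⁻⁵ × 16.4 × (19350)² = 1.118 × 10⁻⁵ × 16.4 × 374,422,500 ≈ 68,651.1 × g
Target RCF = 0.65 × 68,651.1 ≈ 44,623.2 × g
Your rotor: r = 63 mm = 6.3 cm
44,623.2 = 1.118 × 10⁻⁵ × 6.3 × N²
N² = 44,623.2 / (7.0434 × 10⁻⁵) = 633,546,299
N ≈ √633,546,299 ≈ 25,170.3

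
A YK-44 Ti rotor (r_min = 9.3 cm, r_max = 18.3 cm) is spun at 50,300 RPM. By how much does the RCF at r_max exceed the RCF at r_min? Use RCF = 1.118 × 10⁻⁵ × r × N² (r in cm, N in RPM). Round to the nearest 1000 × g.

RCF_max = 1.118 × 10⁻⁵ × 18.3 × (50300)² = 1.118 × 10⁻⁵ × 18.3 × 2,530,090,000 ≈ 517,641.2 × g
RCF_min = 1.118 × 10⁻⁵ × 9.3 × (50300)² = 1.118 × 10⁻⁵ × 9.3 × 2,530,090,000 ≈ 263,063.6 × g
ΔRCF = 517,641.2 − 263,063.6 = 254,577.6

ΔRCF ≈ 255000 g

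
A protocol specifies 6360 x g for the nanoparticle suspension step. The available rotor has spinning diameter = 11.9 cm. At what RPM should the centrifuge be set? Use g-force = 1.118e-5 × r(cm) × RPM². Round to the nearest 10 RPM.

≈ 9780 RPM

r = 11.9 / 2 = 5.95 cm
RCF = 1.118 × 10⁻⁵ × r × N²
6,360 = 1.118 × 10⁻⁵ × 5.95 × N²
N² = 6,360 / (6.6521 × 10⁻⁵) = 95,608,905
N ≈ √95,608,905 ≈ 9,778.0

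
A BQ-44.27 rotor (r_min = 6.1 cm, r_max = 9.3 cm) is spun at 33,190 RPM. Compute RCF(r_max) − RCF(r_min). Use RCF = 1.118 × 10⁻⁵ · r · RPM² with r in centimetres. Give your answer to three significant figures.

RCF_max = 1.118 × 10⁻⁵ × 9.3 × (33190)² = 1.118 × 10⁻⁵ × 9.3 × 1,101,576,100 ≈ 114,535.3 × g
RCF_min = 1.118 × 10⁻⁵ × 6.1 × (33190)² = 1.118 × 10⁻⁵ × 6.1 × 1,101,576,100 ≈ 75,125.3 × g
ΔRCF = 114,535.3 − 75,125.3 = 39,410

≈ 39400 x g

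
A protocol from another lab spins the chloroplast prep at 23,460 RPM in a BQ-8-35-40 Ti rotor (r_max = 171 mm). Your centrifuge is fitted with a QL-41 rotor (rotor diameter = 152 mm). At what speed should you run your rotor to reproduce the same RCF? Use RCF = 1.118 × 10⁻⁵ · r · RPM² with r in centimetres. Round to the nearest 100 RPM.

Original rotor: r = 171 mm = 17.1 cm
RCF = 1.118 × 10⁻⁵ × r × N²
RCF_original = 1.118 × 10⁻⁵ × 17.1 × (23460)² = 1.118 × 10⁻⁵ × 17.1 × 550,371,600 ≈ 105,218.9 × g
Your rotor: r = 152 mm / 2 = 76 mm = 7.6 cm
105,218.9 = 1.118 × 10⁻⁵ × 7.6 × N²
N² = 105,218.9 / (8.4968 × 10⁻⁵) = 1,238,335,609
N ≈ √1,238,335,609 ≈ 35,190.0

≈ 35200 RPM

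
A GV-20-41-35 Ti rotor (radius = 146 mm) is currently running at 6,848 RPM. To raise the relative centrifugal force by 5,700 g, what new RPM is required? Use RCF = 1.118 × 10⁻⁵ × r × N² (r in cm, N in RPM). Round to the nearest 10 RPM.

≈ 9050 RPM

r = 146 mm = 14.6 cm
Current RCF = 1.118 × 10⁻⁵ × 14.6 × (6848)² = 1.118 × 10⁻⁵ × 14.6 × 46,895,104 ≈ 7,654.6 × g
Target RCF = 7,654.6 + 5,700 = 13,354.6 × g
N² = 13,354.6 / (16.3228 × 10⁻⁵) = 81,815,620
N ≈ √81,815,620 ≈ 9,045.2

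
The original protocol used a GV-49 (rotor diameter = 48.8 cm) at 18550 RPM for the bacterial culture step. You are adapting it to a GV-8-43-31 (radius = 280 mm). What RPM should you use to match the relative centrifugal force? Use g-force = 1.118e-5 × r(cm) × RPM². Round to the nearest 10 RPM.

17320 RPM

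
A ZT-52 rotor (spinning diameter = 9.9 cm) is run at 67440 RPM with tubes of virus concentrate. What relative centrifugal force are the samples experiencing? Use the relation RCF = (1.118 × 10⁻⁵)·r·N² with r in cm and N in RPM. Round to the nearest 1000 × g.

r = 9.9 / 2 = 4.95 cm
RCF = 1.118 × 10⁻⁵ × r × N²
RCF = 1.118 × 10⁻⁵ × 4.95 × (67440)² = 1.118 × 10⁻⁵ × 4.95 × 4,548,153,600 ≈ 251,699.4 × g

252000 g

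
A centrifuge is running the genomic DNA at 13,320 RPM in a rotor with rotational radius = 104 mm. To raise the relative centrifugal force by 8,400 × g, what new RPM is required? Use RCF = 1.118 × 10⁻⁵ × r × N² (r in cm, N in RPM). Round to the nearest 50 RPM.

r = 104 mm = 10.4 cm
Current RCF = 1.118 × 10⁻⁵ × 10.4 × (13320)² = 1.118 × 10⁻⁵ × 10.4 × 177,422,400 ≈ 20,629.3 × g
Target RCF = 20,629.3 + 8,400 = 29,029.3 × g
N² = 29,029.3 / (11.6272 × 10⁻⁵) = 249,667,160
N ≈ √249,667,160 ≈ 15,800.9

≈ 15800 RPM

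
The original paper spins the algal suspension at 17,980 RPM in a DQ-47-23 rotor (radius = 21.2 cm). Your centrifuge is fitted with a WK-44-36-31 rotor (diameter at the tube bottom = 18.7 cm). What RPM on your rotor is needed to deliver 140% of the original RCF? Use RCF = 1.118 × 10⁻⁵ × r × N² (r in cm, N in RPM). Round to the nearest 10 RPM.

≈ 32030 RPM

RCF_original = 1.118 × 10⁻⁵ × 21.2 × (17980)² = 1.118 × 10⁻⁵ × 21.2 × 323,280,400 ≈ 76,622.6 × g
Target RCF = 1.4 × 76,622.6 ≈ 107,271.6 × g
Your rotor: r = 18.7 / 2 = 9.35 cm
107,271.6 = 1.118 × 10⁻⁵ × 9.35 × N²
N² = 107,271.6 / (10.4533 × 10⁻⁵) = 1,026,198,425
N ≈ √1,026,198,425 ≈ 32,034.3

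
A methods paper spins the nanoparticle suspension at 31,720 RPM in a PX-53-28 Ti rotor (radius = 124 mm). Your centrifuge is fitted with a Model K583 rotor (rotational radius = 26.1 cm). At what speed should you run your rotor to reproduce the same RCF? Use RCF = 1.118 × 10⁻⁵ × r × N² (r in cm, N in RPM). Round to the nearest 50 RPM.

≈ 21850 RPM

Original rotor: r = 124 mm = 12.4 cm
RCF = 1.118 × 10⁻⁵ × r × N²
RCF_original = 1.118 × 10⁻⁵ × 12.4 × (31720)² = 1.118 × 10⁻⁵ × 12.4 × 1,006,158,400 ≈ 139,485.8 × g
139,485.8 = 1.118 × 10⁻⁵ × 26.1 × N²
N² = 139,485.8 / (29.1798 × 10⁻⁵) = 478,021,782
N ≈ √478,021,782 ≈ 21,863.7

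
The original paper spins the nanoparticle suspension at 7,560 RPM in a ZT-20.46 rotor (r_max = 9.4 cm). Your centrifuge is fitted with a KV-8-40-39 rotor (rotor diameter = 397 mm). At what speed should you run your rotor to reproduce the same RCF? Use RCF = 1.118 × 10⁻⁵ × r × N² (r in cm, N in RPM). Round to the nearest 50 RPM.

5200 RPM

RCF = 1.118 × 10⁻⁵ × r × N²
RCF_original = 1.118 × 10⁻⁵ × 9.4 × (7560)² = 1.118 × 10⁻⁵ × 9.4 × 57,153,600 ≈ 6,006.4 × g
Your rotor: r = 397 mm / 2 = 198.5 mm = 19.85 cm
6,006.4 = 1.118 × 10⁻⁵ × 19.85 × N²
N² = 6,006.4 / (22.1923 × 10⁻⁵) = 27,065,243
N ≈ √27,065,243 ≈ 5,202.4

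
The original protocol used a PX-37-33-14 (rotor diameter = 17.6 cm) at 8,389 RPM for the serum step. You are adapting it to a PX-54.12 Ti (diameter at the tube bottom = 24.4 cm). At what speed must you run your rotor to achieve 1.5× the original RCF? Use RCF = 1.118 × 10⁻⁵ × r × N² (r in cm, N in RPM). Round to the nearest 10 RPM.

8730 RPM

Original rotor: r = 17.6 / 2 = 8.8 cm
RCF_original = 1.118 × 10⁻⁵ × 8.8 × (8389)² = 1.118 × 10⁻⁵ × 8.8 × 70,375,321 ≈ 6,923.8 × g
Target RCF = 1.5 × 6,923.8 ≈ 10,385.7 × g
Your rotor: r = 24.4 / 2 = 12.2 cm
10,385.7 = 1.118 × 10⁻⁵ × 12.2 × N²
N² = 10,385.7 / (13.6396 × 10⁻⁵) = 76,143,729
N ≈ √76,143,729 ≈ 8,726.0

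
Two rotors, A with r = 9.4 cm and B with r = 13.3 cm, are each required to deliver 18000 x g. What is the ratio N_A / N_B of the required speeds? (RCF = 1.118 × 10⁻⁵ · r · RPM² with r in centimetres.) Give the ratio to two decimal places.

At fixed RCF, N ∝ 1/√r, so N_A/N_B = √(r_B/r_A) = √(13.3/9.4) = √1.414894 = 1.1895.

1.19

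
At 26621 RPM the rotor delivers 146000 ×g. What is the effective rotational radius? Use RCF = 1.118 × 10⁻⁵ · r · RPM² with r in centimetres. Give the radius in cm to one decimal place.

18.4 cm

146000 = 1.118 × 10⁻⁵ × r × (26621)²
r = 146000 / (1.118 × 10⁻⁵ × 708,677,641) = 146000 / 7923.016 ≈ 18.427 cm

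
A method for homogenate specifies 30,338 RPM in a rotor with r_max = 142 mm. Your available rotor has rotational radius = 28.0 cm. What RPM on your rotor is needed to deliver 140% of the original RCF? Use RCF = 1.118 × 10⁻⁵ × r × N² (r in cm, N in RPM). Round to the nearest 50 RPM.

Original rotor: r = 142 mm = 14.2 cm
RCF = 1.118 × 10⁻⁵ × r × N²
RCF_original = 1.118 × 10⁻⁵ × 14.2 × (30338)² = 1.118 × 10⁻⁵ × 14.2 × 920,394,244 ≈ 146,118.1 × g
Target RCF = 1.4 × 146,118.1 ≈ 204,565.3 × g
204,565.3 = 1.118 × 10⁻⁵ × 28 × N²
N² = 204,565.3 / (31.304 × 10⁻⁵) = 653,479,747
N ≈ √653,479,747 ≈ 25,563.2

25550 RPM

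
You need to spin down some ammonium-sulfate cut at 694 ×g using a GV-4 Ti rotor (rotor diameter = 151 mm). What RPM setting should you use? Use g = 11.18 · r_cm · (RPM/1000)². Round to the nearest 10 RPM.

r = 151 mm / 2 = 75.5 mm = 7.55 cm
694 = 11.18 × 7.55 × (N/1000)²
(N/1000)² = 694 / 84.409 = 8.221872
N = 1000 × √8.221872 ≈ 2,867.4

N ≈ 2870 RPM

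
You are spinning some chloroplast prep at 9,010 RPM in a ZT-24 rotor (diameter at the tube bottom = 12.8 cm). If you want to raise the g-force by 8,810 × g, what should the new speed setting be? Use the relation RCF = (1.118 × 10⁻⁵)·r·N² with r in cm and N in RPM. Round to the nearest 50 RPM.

r = 12.8 / 2 = 6.4 cm
Current RCF = 1.118 × 10⁻⁵ × 6.4 × (9010)² = 1.118 × 10⁻⁵ × 6.4 × 81,180,100 ≈ 5,808.6 × g
Target RCF = 5,808.6 + 8,810 = 14,618.6 × g
N² = 14,618.6 / (7.1552 × 10⁻⁵) = 204,307,357
N ≈ √204,307,357 ≈ 14,293.6

14300 RPM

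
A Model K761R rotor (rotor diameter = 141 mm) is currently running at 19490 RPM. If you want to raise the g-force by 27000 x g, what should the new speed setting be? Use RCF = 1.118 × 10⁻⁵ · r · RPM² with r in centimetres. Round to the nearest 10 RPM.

26880 RPM

r = 141 mm / 2 = 70.5 mm = 7.05 cm
Current RCF = 1.118 × 10⁻⁵ × 7.05 × (19490)² = 1.118 × 10⁻⁵ × 7.05 × 379,860,100 ≈ 29,940.2 × g
Target RCF = 29,940.2 + 27,000 = 56,940.2 × g
N² = 56,940.2 / (7.8819 × 10⁻⁵) = 722,417,184
N ≈ √722,417,184 ≈ 26,877.8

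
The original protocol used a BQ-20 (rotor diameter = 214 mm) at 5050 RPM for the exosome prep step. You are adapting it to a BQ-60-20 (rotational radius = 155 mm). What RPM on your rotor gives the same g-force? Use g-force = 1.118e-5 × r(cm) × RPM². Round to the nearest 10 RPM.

Original rotor: r = 214 mm / 2 = 107 mm = 10.7 cm
RCF_original = 1.118 × 10⁻⁵ × 10.7 × (5050)² = 1.118 × 10⁻⁵ × 10.7 × 25,502,500 ≈ 3,050.8 × g
Your rotor: r = 155 mm = 15.5 cm
3,050.8 = 1.118 × 10⁻⁵ × 15.5 × N²
N² = 3,050.8 / (17.329 × 10⁻⁵) = 17,605,171
N ≈ √17,605,171 ≈ 4,195.9

≈ 4200 RPM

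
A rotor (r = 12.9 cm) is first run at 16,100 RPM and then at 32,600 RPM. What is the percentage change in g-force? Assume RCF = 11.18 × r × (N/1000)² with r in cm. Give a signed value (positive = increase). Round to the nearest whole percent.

+310%

RCF ∝ N², so the ratio is (32600/16100)² = (2.024845)² = 4.1000.
Change = 4.1000 − 1 = +3.1000 → +310.0%.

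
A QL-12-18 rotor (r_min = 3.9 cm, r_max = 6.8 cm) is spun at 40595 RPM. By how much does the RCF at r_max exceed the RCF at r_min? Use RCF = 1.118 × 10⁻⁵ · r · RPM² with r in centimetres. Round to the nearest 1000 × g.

ΔRCF ≈ 53000 x g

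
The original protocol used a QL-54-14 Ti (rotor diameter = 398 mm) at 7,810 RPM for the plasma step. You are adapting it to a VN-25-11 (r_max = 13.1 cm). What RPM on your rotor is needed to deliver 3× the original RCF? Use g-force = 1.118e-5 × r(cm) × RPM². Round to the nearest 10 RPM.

Original rotor: r = 398 mm / 2 = 199 mm = 19.9 cm
RCF = 1.118 × 10⁻⁵ × r × N²
RCF_original = 1.118 × 10⁻⁵ × 19.9 × (7810)² = 1.118 × 10⁻⁵ × 19.9 × 60,996,100 ≈ 13,570.5 × g
Target RCF = 3 × 13,570.5 ≈ 40,711.5 × g
40,711.5 = 1.118 × 10⁻⁵ × 13.1 × N²
N² = 40,711.5 / (14.6458 × 10⁻⁵) = 277,973,890
N ≈ √277,973,890 ≈ 16,672.5

≈ 16670 RPM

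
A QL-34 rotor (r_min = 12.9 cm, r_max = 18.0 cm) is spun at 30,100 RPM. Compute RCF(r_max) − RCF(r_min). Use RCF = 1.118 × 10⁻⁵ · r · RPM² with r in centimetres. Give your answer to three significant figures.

RCF_max = 1.118 × 10⁻⁵ × 18 × (30100)² = 1.118 × 10⁻⁵ × 18 × 906,010,000 ≈ 182,325.5 × g
RCF_min = 1.118 × 10⁻⁵ × 12.9 × (30100)² = 1.118 × 10⁻⁵ × 12.9 × 906,010,000 ≈ 130,666.6 × g
ΔRCF = 182,325.5 − 130,666.6 = 51,658.9

ΔRCF ≈ 51700 ×g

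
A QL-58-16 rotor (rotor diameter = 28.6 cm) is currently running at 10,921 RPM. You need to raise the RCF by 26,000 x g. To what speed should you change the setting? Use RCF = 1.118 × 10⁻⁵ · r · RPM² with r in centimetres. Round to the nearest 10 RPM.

r = 28.6 / 2 = 14.3 cm
Current RCF = 1.118 × 10⁻⁵ × 14.3 × (10921)² = 1.118 × 10⁻⁵ × 14.3 × 119,268,241 ≈ 19,067.9 × g
Target RCF = 19,067.9 + 26,000 = 45,067.9 × g
N² = 45,067.9 / (15.9874 × 10⁻⁵) = 281,896,368
N ≈ √281,896,368 ≈ 16,789.8

≈ 16790 RPM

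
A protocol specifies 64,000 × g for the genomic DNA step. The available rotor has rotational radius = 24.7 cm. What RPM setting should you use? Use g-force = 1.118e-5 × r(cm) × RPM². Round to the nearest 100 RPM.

N ≈ 15200 RPM

64,000 = 1.118 × 10⁻⁵ × 24.7 × N²
N² = 64,000 / (27.6146 × 10⁻⁵) = 231,761,460
N ≈ √231,761,460 ≈ 15,223.7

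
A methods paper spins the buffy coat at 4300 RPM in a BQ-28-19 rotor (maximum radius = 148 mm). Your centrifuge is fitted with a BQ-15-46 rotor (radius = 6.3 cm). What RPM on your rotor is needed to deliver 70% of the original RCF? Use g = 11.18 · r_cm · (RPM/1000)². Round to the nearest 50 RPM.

5500 RPM

Original rotor: r = 148 mm = 14.8 cm
RCF_original = 11.18 × 14.8 × (4.3)² = 11.18 × 14.8 × 18.49 ≈ 3,059.4 × g
Target RCF = 0.7 × 3,059.4 ≈ 2,141.6 × g
2,141.6 = 11.18 × 6.3 × (N/1000)²
(N/1000)² = 2,141.6 / 70.434 = 30.40577
N = 1000 × √30.40577 ≈ 5,514.1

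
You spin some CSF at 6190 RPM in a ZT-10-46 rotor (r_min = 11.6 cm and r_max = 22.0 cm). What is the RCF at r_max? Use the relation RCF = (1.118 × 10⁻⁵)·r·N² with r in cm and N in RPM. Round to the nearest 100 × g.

9400 × g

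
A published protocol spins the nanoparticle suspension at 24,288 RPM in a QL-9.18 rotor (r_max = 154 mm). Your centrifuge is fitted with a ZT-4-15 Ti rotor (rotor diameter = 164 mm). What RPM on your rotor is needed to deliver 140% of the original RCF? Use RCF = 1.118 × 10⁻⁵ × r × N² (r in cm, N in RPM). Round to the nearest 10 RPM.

39380 RPM

Original rotor: r = 154 mm = 15.4 cm
RCF_original = 1.118 × 10⁻⁵ × 15.4 × (24288)² = 1.118 × 10⁻⁵ × 15.4 × 589,906,944 ≈ 101,565.5 × g
Target RCF = 1.4 × 101,565.5 ≈ 142,191.7 × g
Your rotor: r = 164 mm / 2 = 82 mm = 8.2 cm
142,191.7 = 1.118 × 10⁻⁵ × 8.2 × N²
N² = 142,191.7 / (9.1676 × 10⁻⁵) = 1,551,024,259
N ≈ √1,551,024,259 ≈ 39,383.0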